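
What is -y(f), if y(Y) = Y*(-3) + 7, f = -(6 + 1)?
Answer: -28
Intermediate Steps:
f = -7 (f = -1*7 = -7)
y(Y) = 7 - 3*Y (y(Y) = -3*Y + 7 = 7 - 3*Y)
-y(f) = -(7 - 3*(-7)) = -(7 + 21) = -1*28 = -28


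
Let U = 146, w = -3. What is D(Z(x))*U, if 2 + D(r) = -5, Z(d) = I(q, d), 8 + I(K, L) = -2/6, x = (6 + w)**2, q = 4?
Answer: -1022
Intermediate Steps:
x = 9 (x = (6 - 3)**2 = 3**2 = 9)
I(K, L) = -25/3 (I(K, L) = -8 - 2/6 = -8 - 2*1/6 = -8 - 1/3 = -25/3)
Z(d) = -25/3
D(r) = -7 (D(r) = -2 - 5 = -7)
D(Z(x))*U = -7*146 = -1022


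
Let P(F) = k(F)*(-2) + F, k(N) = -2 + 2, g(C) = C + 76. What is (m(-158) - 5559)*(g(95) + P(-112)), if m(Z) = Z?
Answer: -337303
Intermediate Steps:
g(C) = 76 + C
k(N) = 0
P(F) = F (P(F) = 0*(-2) + F = 0 + F = F)
(m(-158) - 5559)*(g(95) + P(-112)) = (-158 - 5559)*((76 + 95) - 112) = -5717*(171 - 112) = -5717*59 = -337303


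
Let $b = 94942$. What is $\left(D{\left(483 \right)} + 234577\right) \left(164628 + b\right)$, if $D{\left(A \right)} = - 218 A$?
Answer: $33557988310$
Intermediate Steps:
$\left(D{\left(483 \right)} + 234577\right) \left(164628 + b\right) = \left(\left(-218\right) 483 + 234577\right) \left(164628 + 94942\right) = \left(-105294 + 234577\right) 259570 = 129283 \cdot 259570 = 33557988310$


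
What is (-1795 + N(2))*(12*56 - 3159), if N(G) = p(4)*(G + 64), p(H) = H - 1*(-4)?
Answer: 3151029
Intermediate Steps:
p(H) = 4 + H (p(H) = H + 4 = 4 + H)
N(G) = 512 + 8*G (N(G) = (4 + 4)*(G + 64) = 8*(64 + G) = 512 + 8*G)
(-1795 + N(2))*(12*56 - 3159) = (-1795 + (512 + 8*2))*(12*56 - 3159) = (-1795 + (512 + 16))*(672 - 3159) = (-1795 + 528)*(-2487) = -1267*(-2487) = 3151029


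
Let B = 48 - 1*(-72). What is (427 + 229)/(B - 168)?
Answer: -41/3 ≈ -13.667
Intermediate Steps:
B = 120 (B = 48 + 72 = 120)
(427 + 229)/(B - 168) = (427 + 229)/(120 - 168) = 656/(-48) = 656*(-1/48) = -41/3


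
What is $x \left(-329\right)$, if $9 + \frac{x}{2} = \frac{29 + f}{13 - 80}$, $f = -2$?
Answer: $\frac{414540}{67} \approx 6187.2$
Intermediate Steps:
$x = - \frac{1260}{67}$ ($x = -18 + 2 \frac{29 - 2}{13 - 80} = -18 + 2 \frac{27}{-67} = -18 + 2 \cdot 27 \left(- \frac{1}{67}\right) = -18 + 2 \left(- \frac{27}{67}\right) = -18 - \frac{54}{67} = - \frac{1260}{67} \approx -18.806$)
$x \left(-329\right) = \left(- \frac{1260}{67}\right) \left(-329\right) = \frac{414540}{67}$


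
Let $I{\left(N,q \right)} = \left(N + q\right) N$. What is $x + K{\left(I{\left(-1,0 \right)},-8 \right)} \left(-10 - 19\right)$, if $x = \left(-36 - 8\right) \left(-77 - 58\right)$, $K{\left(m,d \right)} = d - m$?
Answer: $6201$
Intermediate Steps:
$I{\left(N,q \right)} = N \left(N + q\right)$
$x = 5940$ ($x = \left(-44\right) \left(-135\right) = 5940$)
$x + K{\left(I{\left(-1,0 \right)},-8 \right)} \left(-10 - 19\right) = 5940 + \left(-8 - - (-1 + 0)\right) \left(-10 - 19\right) = 5940 + \left(-8 - \left(-1\right) \left(-1\right)\right) \left(-10 - 19\right) = 5940 + \left(-8 - 1\right) \left(-29\right) = 5940 - -261 = 5940 + 261 = 6201$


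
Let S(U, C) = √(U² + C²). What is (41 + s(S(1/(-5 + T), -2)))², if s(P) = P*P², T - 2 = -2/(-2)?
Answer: 112497/64 + 697*√17/4 ≈ 2476.2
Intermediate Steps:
T = 3 (T = 2 - 2/(-2) = 2 - 2*(-½) = 2 + 1 = 3)
S(U, C) = √(C² + U²)
s(P) = P³
(41 + s(S(1/(-5 + T), -2)))² = (41 + (√((-2)² + (1/(-5 + 3))²))³)² = (41 + (√(4 + (1/(-2))²))³)² = (41 + (√(4 + (-½)²))³)² = (41 + (√(4 + ¼))³)² = (41 + (√(17/4))³)² = (41 + (√17/2)³)² = (41 + 17*√17/8)²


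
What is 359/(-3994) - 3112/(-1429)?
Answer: 11916317/5707426 ≈ 2.0879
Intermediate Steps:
359/(-3994) - 3112/(-1429) = 359*(-1/3994) - 3112*(-1/1429) = -359/3994 + 3112/1429 = 11916317/5707426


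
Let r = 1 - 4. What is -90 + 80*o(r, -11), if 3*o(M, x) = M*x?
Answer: 790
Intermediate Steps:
r = -3
o(M, x) = M*x/3 (o(M, x) = (M*x)/3 = M*x/3)
-90 + 80*o(r, -11) = -90 + 80*((⅓)*(-3)*(-11)) = -90 + 80*11 = -90 + 880 = 790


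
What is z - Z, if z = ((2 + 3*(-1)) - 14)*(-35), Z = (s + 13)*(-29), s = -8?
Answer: 670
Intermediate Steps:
Z = -145 (Z = (-8 + 13)*(-29) = 5*(-29) = -145)
z = 525 (z = ((2 - 3) - 14)*(-35) = (-1 - 14)*(-35) = -15*(-35) = 525)
z - Z = 525 - 1*(-145) = 525 + 145 = 670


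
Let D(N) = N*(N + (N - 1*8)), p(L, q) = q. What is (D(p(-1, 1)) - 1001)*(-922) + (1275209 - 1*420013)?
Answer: 1783650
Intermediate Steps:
D(N) = N*(-8 + 2*N) (D(N) = N*(N + (N - 8)) = N*(N + (-8 + N)) = N*(-8 + 2*N))
(D(p(-1, 1)) - 1001)*(-922) + (1275209 - 1*420013) = (2*1*(-4 + 1) - 1001)*(-922) + (1275209 - 1*420013) = (2*1*(-3) - 1001)*(-922) + (1275209 - 420013) = (-6 - 1001)*(-922) + 855196 = -1007*(-922) + 855196 = 928454 + 855196 = 1783650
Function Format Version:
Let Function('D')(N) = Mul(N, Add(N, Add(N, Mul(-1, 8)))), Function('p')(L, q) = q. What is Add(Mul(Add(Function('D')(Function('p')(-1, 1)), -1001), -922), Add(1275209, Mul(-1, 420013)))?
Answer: 1783650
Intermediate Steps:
Function('D')(N) = Mul(N, Add(-8, Mul(2, N))) (Function('D')(N) = Mul(N, Add(N, Add(N, -8))) = Mul(N, Add(N, Add(-8, N))) = Mul(N, Add(-8, Mul(2, N))))
Add(Mul(Add(Function('D')(Function('p')(-1, 1)), -1001), -922), Add(1275209, Mul(-1, 420013))) = Add(Mul(Add(Mul(2, 1, Add(-4, 1)), -1001), -922), Add(1275209, Mul(-1, 420013))) = Add(Mul(Add(Mul(2, 1, -3), -1001), -922), Add(1275209, -420013)) = Add(Mul(Add(-6, -1001), -922), 855196) = Add(Mul(-1007, -922), 855196) = Add(928454, 855196) = 1783650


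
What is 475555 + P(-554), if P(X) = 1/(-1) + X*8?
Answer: 471122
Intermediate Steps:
P(X) = -1 + 8*X
475555 + P(-554) = 475555 + (-1 + 8*(-554)) = 475555 + (-1 - 4432) = 475555 - 4433 = 471122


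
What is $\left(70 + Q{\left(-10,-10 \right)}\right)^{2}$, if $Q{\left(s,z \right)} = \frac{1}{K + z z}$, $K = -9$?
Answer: $\frac{40589641}{8281} \approx 4901.5$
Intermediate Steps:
$Q{\left(s,z \right)} = \frac{1}{-9 + z^{2}}$ ($Q{\left(s,z \right)} = \frac{1}{-9 + z z} = \frac{1}{-9 + z^{2}}$)
$\left(70 + Q{\left(-10,-10 \right)}\right)^{2} = \left(70 + \frac{1}{-9 + \left(-10\right)^{2}}\right)^{2} = \left(70 + \frac{1}{-9 + 100}\right)^{2} = \left(70 + \frac{1}{91}\right)^{2} = \left(\frac{6371}{91}\right)^{2} = \frac{40589641}{8281}$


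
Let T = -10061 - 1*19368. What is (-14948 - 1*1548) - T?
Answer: 12933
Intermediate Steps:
T = -29429 (T = -10061 - 19368 = -29429)
(-14948 - 1*1548) - T = (-14948 - 1*1548) - 1*(-29429) = (-14948 - 1548) + 29429 = -16496 + 29429 = 12933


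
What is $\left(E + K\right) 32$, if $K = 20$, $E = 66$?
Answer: $2752$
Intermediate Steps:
$\left(E + K\right) 32 = \left(66 + 20\right) 32 = 86 \cdot 32 = 2752$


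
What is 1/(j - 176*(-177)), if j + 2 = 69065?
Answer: 1/100215 ≈ 9.9785e-6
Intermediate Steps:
j = 69063 (j = -2 + 69065 = 69063)
1/(j - 176*(-177)) = 1/(69063 - 176*(-177)) = 1/(69063 + 31152) = 1/100215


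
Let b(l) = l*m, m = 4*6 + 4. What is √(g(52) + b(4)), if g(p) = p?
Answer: 2*√41 ≈ 12.806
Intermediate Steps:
m = 28 (m = 24 + 4 = 28)
b(l) = 28*l (b(l) = l*28 = 28*l)
√(g(52) + b(4)) = √(52 + 28*4) = √(52 + 112) = √164 = 2*√41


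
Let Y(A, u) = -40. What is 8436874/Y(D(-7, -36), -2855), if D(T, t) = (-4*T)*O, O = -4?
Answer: -4218437/20 ≈ -2.1092e+5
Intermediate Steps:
D(T, t) = 16*T (D(T, t) = -4*T*(-4) = 16*T)
8436874/Y(D(-7, -36), -2855) = 8436874/(-40) = 8436874*(-1/40) = -4218437/20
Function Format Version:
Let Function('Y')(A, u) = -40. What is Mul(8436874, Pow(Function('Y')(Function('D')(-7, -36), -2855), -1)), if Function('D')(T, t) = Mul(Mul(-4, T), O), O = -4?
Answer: Rational(-4218437, 20) ≈ -2.1092e+5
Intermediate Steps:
Function('D')(T, t) = Mul(16, T) (Function('D')(T, t) = Mul(Mul(-4, T), -4) = Mul(16, T))
Mul(8436874, Pow(Function('Y')(Function('D')(-7, -36), -2855), -1)) = Mul(8436874, Pow(-40, -1)) = Mul(8436874, Rational(-1, 40)) = Rational(-4218437, 20)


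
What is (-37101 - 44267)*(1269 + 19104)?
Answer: -1657710264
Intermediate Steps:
(-37101 - 44267)*(1269 + 19104) = -81368*20373 = -1657710264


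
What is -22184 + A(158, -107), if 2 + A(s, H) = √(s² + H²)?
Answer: -22186 + √36413 ≈ -21995.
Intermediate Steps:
A(s, H) = -2 + √(H² + s²) (A(s, H) = -2 + √(s² + H²) = -2 + √(H² + s²))
-22184 + A(158, -107) = -22184 + (-2 + √((-107)² + 158²)) = -22184 + (-2 + √(11449 + 24964)) = -22184 + (-2 + √36413) = -22186 + √36413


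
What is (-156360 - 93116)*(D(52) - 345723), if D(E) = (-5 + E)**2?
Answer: 85698498664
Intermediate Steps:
(-156360 - 93116)*(D(52) - 345723) = (-156360 - 93116)*((-5 + 52)**2 - 345723) = -249476*(47**2 - 345723) = -249476*(2209 - 345723) = -249476*(-343514) = 85698498664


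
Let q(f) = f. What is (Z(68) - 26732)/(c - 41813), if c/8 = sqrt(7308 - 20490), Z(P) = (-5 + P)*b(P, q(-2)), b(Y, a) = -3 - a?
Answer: 1120379335/1749170617 + 2786680*I*sqrt(78)/1749170617 ≈ 0.64052 + 0.01407*I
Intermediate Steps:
Z(P) = 5 - P (Z(P) = (-5 + P)*(-3 - 1*(-2)) = (-5 + P)*(-3 + 2) = (-5 + P)*(-1) = 5 - P)
c = 104*I*sqrt(78) (c = 8*sqrt(7308 - 20490) = 8*sqrt(-13182) = 8*(13*I*sqrt(78)) = 104*I*sqrt(78) ≈ 918.5*I)
(Z(68) - 26732)/(c - 41813) = ((5 - 1*68) - 26732)/(104*I*sqrt(78) - 41813) = ((5 - 68) - 26732)/(-41813 + 104*I*sqrt(78)) = (-63 - 26732)/(-41813 + 104*I*sqrt(78)) = -26795/(-41813 + 104*I*sqrt(78))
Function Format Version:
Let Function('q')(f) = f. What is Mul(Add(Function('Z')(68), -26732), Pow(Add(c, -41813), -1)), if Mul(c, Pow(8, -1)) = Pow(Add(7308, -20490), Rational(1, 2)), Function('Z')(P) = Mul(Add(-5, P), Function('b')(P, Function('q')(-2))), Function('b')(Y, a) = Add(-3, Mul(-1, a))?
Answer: Add(Rational(1120379335, 1749170617), Mul(Rational(2786680, 1749170617), I, Pow(78, Rational(1, 2)))) ≈ Add(0.64052, Mul(0.014070, I))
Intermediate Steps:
Function('Z')(P) = Add(5, Mul(-1, P)) (Function('Z')(P) = Mul(Add(-5, P), Add(-3, Mul(-1, -2))) = Mul(Add(-5, P), Add(-3, 2)) = Mul(Add(-5, P), -1) = Add(5, Mul(-1, P)))
c = Mul(104, I, Pow(78, Rational(1, 2))) (c = Mul(8, Pow(Add(7308, -20490), Rational(1, 2))) = Mul(8, Pow(-13182, Rational(1, 2))) = Mul(8, Mul(13, I, Pow(78, Rational(1, 2)))) = Mul(104, I, Pow(78, Rational(1, 2))) ≈ Mul(918.50, I))
Mul(Add(Function('Z')(68), -26732), Pow(Add(c, -41813), -1)) = Mul(Add(Add(5, Mul(-1, 68)), -26732), Pow(Add(Mul(104, I, Pow(78, Rational(1, 2))), -41813), -1)) = Mul(Add(Add(5, -68), -26732), Pow(Add(-41813, Mul(104, I, Pow(78, Rational(1, 2)))), -1)) = Mul(Add(-63, -26732), Pow(Add(-41813, Mul(104, I, Pow(78, Rational(1, 2)))), -1)) = Mul(-26795, Pow(Add(-41813, Mul(104, I, Pow(78, Rational(1, 2)))), -1))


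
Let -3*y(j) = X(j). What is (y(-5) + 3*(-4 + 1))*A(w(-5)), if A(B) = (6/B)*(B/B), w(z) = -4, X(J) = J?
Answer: 11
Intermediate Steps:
y(j) = -j/3
A(B) = 6/B (A(B) = (6/B)*1 = 6/B)
(y(-5) + 3*(-4 + 1))*A(w(-5)) = (-⅓*(-5) + 3*(-4 + 1))*(6/(-4)) = (5/3 + 3*(-3))*(6*(-¼)) = (5/3 - 9)*(-3/2) = -22/3*(-3/2) = 11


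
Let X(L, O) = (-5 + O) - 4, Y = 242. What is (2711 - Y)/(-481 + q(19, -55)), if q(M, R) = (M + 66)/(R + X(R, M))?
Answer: -22221/4346 ≈ -5.1130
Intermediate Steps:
X(L, O) = -9 + O
q(M, R) = (66 + M)/(-9 + M + R) (q(M, R) = (M + 66)/(R + (-9 + M)) = (66 + M)/(-9 + M + R))
(2711 - Y)/(-481 + q(19, -55)) = (2711 - 1*242)/(-481 + (66 + 19)/(-9 + 19 - 55)) = (2711 - 242)/(-481 + 85/(-45)) = 2469/(-481 - 1/45*85) = 2469/(-481 - 17/9) = 2469/(-4346/9) = 2469*(-9/4346) = -22221/4346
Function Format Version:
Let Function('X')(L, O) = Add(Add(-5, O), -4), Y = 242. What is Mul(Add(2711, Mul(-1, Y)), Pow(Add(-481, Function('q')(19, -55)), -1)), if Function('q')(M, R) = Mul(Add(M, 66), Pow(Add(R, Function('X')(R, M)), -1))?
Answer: Rational(-22221, 4346) ≈ -5.1130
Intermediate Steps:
Function('X')(L, O) = Add(-9, O)
Function('q')(M, R) = Mul(Pow(Add(-9, M, R), -1), Add(66, M)) (Function('q')(M, R) = Mul(Add(M, 66), Pow(Add(R, Add(-9, M)), -1)) = Mul(Add(66, M), Pow(Add(-9, M, R), -1)) = Mul(Pow(Add(-9, M, R), -1), Add(66, M)))
Mul(Add(2711, Mul(-1, Y)), Pow(Add(-481, Function('q')(19, -55)), -1)) = Mul(Add(2711, Mul(-1, 242)), Pow(Add(-481, Mul(Pow(Add(-9, 19, -55), -1), Add(66, 19))), -1)) = Mul(Add(2711, -242), Pow(Add(-481, Mul(Pow(-45, -1), 85)), -1)) = Mul(2469, Pow(Add(-481, Mul(Rational(-1, 45), 85)), -1)) = Mul(2469, Pow(Add(-481, Rational(-17, 9)), -1)) = Mul(2469, Pow(Rational(-4346, 9), -1)) = Mul(2469, Rational(-9, 4346)) = Rational(-22221, 4346)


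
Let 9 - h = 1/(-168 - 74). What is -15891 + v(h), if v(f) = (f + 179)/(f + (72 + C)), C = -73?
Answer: -30735370/1937 ≈ -15868.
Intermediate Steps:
h = 2179/242 (h = 9 - 1/(-168 - 74) = 9 - 1/(-242) = 9 - 1*(-1/242) = 9 + 1/242 = 2179/242 ≈ 9.0041)
v(f) = (179 + f)/(-1 + f) (v(f) = (f + 179)/(f + (72 - 73)) = (179 + f)/(f - 1) = (179 + f)/(-1 + f))
-15891 + v(h) = -15891 + (179 + 2179/242)/(-1 + 2179/242) = -15891 + (45497/242)/(1937/242) = -15891 + (242/1937)*(45497/242) = -15891 + 45497/1937 = -30735370/1937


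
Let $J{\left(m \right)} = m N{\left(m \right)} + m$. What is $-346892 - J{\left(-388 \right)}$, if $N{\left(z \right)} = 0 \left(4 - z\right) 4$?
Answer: $-346504$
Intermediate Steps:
$N{\left(z \right)} = 0$ ($N{\left(z \right)} = 0 \cdot 4 = 0$)
$J{\left(m \right)} = m$ ($J{\left(m \right)} = m 0 + m = 0 + m = m$)
$-346892 - J{\left(-388 \right)} = -346892 - -388 = -346892 + 388 = -346504$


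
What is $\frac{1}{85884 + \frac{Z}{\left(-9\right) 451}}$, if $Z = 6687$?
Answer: $\frac{451}{38732941} \approx 1.1644 \cdot 10^{-5}$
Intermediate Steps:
$\frac{1}{85884 + \frac{Z}{\left(-9\right) 451}} = \frac{1}{85884 + \frac{6687}{\left(-9\right) 451}} = \frac{1}{85884 + \frac{6687}{-4059}} = \frac{1}{85884 + 6687 \left(- \frac{1}{4059}\right)} = \frac{1}{85884 - \frac{743}{451}} = \frac{1}{\frac{38732941}{451}} = \frac{451}{38732941}$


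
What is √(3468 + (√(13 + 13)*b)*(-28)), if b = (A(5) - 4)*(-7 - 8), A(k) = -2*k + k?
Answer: 2*√(867 - 945*√26) ≈ 125.72*I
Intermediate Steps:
A(k) = -k
b = 135 (b = (-1*5 - 4)*(-7 - 8) = (-5 - 4)*(-15) = -9*(-15) = 135)
√(3468 + (√(13 + 13)*b)*(-28)) = √(3468 + (√(13 + 13)*135)*(-28)) = √(3468 + (√26*135)*(-28)) = √(3468 + (135*√26)*(-28)) = √(3468 - 3780*√26)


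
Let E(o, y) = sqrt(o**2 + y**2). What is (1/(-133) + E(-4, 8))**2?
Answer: 1415121/17689 - 8*sqrt(5)/133 ≈ 79.866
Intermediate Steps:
(1/(-133) + E(-4, 8))**2 = (1/(-133) + sqrt((-4)**2 + 8**2))**2 = (-1/133 + sqrt(16 + 64))**2 = (-1/133 + sqrt(80))**2 = (-1/133 + 4*sqrt(5))**2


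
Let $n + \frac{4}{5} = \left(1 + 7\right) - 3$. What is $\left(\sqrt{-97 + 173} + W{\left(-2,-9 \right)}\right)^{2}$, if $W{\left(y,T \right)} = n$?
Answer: $\frac{2341}{25} + \frac{84 \sqrt{19}}{5} \approx 166.87$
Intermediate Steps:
$n = \frac{21}{5}$ ($n = - \frac{4}{5} + \left(\left(1 + 7\right) - 3\right) = - \frac{4}{5} + \left(8 - 3\right) = - \frac{4}{5} + 5 = \frac{21}{5} \approx 4.2$)
$W{\left(y,T \right)} = \frac{21}{5}$
$\left(\sqrt{-97 + 173} + W{\left(-2,-9 \right)}\right)^{2} = \left(\sqrt{-97 + 173} + \frac{21}{5}\right)^{2} = \left(\sqrt{76} + \frac{21}{5}\right)^{2} = \left(2 \sqrt{19} + \frac{21}{5}\right)^{2} = \left(\frac{21}{5} + 2 \sqrt{19}\right)^{2}$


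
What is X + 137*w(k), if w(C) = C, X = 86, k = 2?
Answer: 360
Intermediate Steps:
X + 137*w(k) = 86 + 137*2 = 86 + 274 = 360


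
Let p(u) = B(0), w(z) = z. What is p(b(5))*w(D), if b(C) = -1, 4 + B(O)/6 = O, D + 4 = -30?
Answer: 816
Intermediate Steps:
D = -34 (D = -4 - 30 = -34)
B(O) = -24 + 6*O
p(u) = -24 (p(u) = -24 + 6*0 = -24 + 0 = -24)
p(b(5))*w(D) = -24*(-34) = 816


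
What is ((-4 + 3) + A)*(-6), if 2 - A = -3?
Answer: -24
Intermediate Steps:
A = 5 (A = 2 - 1*(-3) = 2 + 3 = 5)
((-4 + 3) + A)*(-6) = ((-4 + 3) + 5)*(-6) = (-1 + 5)*(-6) = 4*(-6) = -24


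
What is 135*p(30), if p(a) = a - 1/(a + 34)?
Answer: 259065/64 ≈ 4047.9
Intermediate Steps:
p(a) = a - 1/(34 + a)
135*p(30) = 135*((-1 + 30² + 34*30)/(34 + 30)) = 135*((-1 + 900 + 1020)/64) = 135*((1/64)*1919) = 135*(1919/64) = 259065/64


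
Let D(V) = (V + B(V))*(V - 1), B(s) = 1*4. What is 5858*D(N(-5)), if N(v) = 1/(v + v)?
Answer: -1256541/50 ≈ -25131.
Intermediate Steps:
B(s) = 4
N(v) = 1/(2*v)
D(V) = (-1 + V)*(4 + V) (D(V) = (V + 4)*(V - 1) = (4 + V)*(-1 + V) = (-1 + V)*(4 + V))
5858*D(N(-5)) = 5858*(-4 + ((1/2)/(-5))**2 + 3*((1/2)/(-5))) = 5858*(-4 + ((1/2)*(-1/5))**2 + 3*((1/2)*(-1/5))) = 5858*(-4 + (-1/10)**2 + 3*(-1/10)) = 5858*(-4 + 1/100 - 3/10) = 5858*(-429/100) = -1256541/50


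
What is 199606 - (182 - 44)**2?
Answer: 180562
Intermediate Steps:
199606 - (182 - 44)**2 = 199606 - 1*138**2 = 199606 - 1*19044 = 199606 - 19044 = 180562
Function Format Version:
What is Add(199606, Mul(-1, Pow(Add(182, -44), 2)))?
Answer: 180562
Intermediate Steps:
Add(199606, Mul(-1, Pow(Add(182, -44), 2))) = Add(199606, Mul(-1, Pow(138, 2))) = Add(199606, Mul(-1, 19044)) = Add(199606, -19044) = 180562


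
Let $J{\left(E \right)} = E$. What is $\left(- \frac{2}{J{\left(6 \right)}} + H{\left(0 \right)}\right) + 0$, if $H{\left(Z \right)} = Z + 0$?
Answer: $- \frac{1}{3} \approx -0.33333$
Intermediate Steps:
$H{\left(Z \right)} = Z$
$\left(- \frac{2}{J{\left(6 \right)}} + H{\left(0 \right)}\right) + 0 = \left(- \frac{2}{6} + 0\right) + 0 = \left(\left(-2\right) \frac{1}{6} + 0\right) + 0 = \left(- \frac{1}{3} + 0\right) + 0 = - \frac{1}{3} + 0 = - \frac{1}{3}$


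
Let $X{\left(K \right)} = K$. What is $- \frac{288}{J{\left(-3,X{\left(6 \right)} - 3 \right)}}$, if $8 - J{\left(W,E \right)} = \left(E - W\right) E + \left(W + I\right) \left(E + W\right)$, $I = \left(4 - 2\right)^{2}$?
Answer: $\frac{144}{5} \approx 28.8$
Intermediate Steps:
$I = 4$ ($I = 2^{2} = 4$)
$J{\left(W,E \right)} = 8 - E \left(E - W\right) - \left(4 + W\right) \left(E + W\right)$ ($J{\left(W,E \right)} = 8 - \left(\left(E - W\right) E + \left(W + 4\right) \left(E + W\right)\right) = 8 - \left(E \left(E - W\right) + \left(4 + W\right) \left(E + W\right)\right) = 8 - E \left(E - W\right) - \left(4 + W\right) \left(E + W\right)$)
$- \frac{288}{J{\left(-3,X{\left(6 \right)} - 3 \right)}} = - \frac{288}{8 - \left(6 - 3\right)^{2} - \left(-3\right)^{2} - 4 \left(6 - 3\right) - -12} = - \frac{288}{8 - \left(6 - 3\right)^{2} - 9 - 4 \left(6 - 3\right) + 12} = - \frac{288}{8 - 3^{2} - 9 - 12 + 12} = - \frac{288}{8 - 9 - 9 - 12 + 12} = - \frac{288}{-10} = \left(-288\right) \left(- \frac{1}{10}\right) = \frac{144}{5}$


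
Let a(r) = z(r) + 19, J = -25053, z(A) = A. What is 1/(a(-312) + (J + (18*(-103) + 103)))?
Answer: -1/27097 ≈ -3.6904e-5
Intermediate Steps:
a(r) = 19 + r (a(r) = r + 19 = 19 + r)
1/(a(-312) + (J + (18*(-103) + 103))) = 1/((19 - 312) + (-25053 + (18*(-103) + 103))) = 1/(-293 + (-25053 + (-1854 + 103))) = 1/(-293 + (-25053 - 1751)) = 1/(-293 - 26804) = 1/(-27097) = -1/27097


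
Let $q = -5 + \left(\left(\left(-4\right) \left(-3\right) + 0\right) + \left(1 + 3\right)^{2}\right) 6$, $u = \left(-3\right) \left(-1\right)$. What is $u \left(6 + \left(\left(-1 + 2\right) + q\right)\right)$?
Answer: $510$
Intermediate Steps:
$u = 3$
$q = 163$ ($q = -5 + \left(\left(12 + 0\right) + 4^{2}\right) 6 = -5 + \left(12 + 16\right) 6 = -5 + 28 \cdot 6 = -5 + 168 = 163$)
$u \left(6 + \left(\left(-1 + 2\right) + q\right)\right) = 3 \left(6 + \left(\left(-1 + 2\right) + 163\right)\right) = 3 \left(6 + \left(1 + 163\right)\right) = 3 \left(6 + 164\right) = 3 \cdot 170 = 510$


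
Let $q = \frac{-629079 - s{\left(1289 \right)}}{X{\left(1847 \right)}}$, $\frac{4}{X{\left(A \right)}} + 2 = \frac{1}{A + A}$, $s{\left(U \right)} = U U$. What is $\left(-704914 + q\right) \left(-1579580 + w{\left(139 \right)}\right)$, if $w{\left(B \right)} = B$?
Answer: $- \frac{1284253928261097}{1847} \approx -6.9532 \cdot 10^{11}$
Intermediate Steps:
$s{\left(U \right)} = U^{2}$
$X{\left(A \right)} = \frac{4}{-2 + \frac{1}{2 A}}$ ($X{\left(A \right)} = \frac{4}{-2 + \frac{1}{A + A}} = \frac{4}{-2 + \frac{1}{2 A}}$)
$q = \frac{2115082775}{1847}$ ($q = \frac{-629079 - 1289^{2}}{\left(-8\right) 1847 \frac{1}{-1 + 4 \cdot 1847}} = \frac{-629079 - 1661521}{\left(-8\right) 1847 \frac{1}{-1 + 7388}} = \frac{-629079 - 1661521}{\left(-8\right) 1847 \cdot \frac{1}{7387}} = - \frac{2290600}{\left(-8\right) 1847 \cdot \frac{1}{7387}} = - \frac{2290600}{- \frac{14776}{7387}} = \left(-2290600\right) \left(- \frac{7387}{14776}\right) = \frac{2115082775}{1847} \approx 1.1451 \cdot 10^{6}$)
$\left(-704914 + q\right) \left(-1579580 + w{\left(139 \right)}\right) = \left(-704914 + \frac{2115082775}{1847}\right) \left(-1579580 + 139\right) = \frac{813106617}{1847} \left(-1579441\right) = - \frac{1284253928261097}{1847}$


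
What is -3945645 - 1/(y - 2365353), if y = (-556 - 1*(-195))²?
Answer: -8818642835639/2235032 ≈ -3.9456e+6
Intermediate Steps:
y = 130321 (y = (-556 + 195)² = (-361)² = 130321)
-3945645 - 1/(y - 2365353) = -3945645 - 1/(130321 - 2365353) = -3945645 - 1/(-2235032) = -3945645 - 1*(-1/2235032) = -3945645 + 1/2235032 = -8818642835639/2235032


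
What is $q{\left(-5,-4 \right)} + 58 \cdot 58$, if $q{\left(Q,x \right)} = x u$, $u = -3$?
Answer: $3376$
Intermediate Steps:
$q{\left(Q,x \right)} = - 3 x$ ($q{\left(Q,x \right)} = x \left(-3\right) = - 3 x$)
$q{\left(-5,-4 \right)} + 58 \cdot 58 = \left(-3\right) \left(-4\right) + 58 \cdot 58 = 12 + 3364 = 3376$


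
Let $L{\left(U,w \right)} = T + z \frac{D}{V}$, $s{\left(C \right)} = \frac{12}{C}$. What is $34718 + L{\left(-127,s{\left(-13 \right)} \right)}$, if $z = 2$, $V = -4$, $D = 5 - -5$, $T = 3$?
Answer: $34716$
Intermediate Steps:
$D = 10$ ($D = 5 + 5 = 10$)
$L{\left(U,w \right)} = -2$ ($L{\left(U,w \right)} = 3 + 2 \frac{10}{-4} = 3 + 2 \cdot 10 \left(- \frac{1}{4}\right) = 3 + 2 \left(- \frac{5}{2}\right) = 3 - 5 = -2$)
$34718 + L{\left(-127,s{\left(-13 \right)} \right)} = 34718 - 2 = 34716$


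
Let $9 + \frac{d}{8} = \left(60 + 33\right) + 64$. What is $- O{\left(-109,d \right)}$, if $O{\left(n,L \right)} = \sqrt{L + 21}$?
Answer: $- \sqrt{1205} \approx -34.713$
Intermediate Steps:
$d = 1184$ ($d = -72 + 8 \left(\left(60 + 33\right) + 64\right) = -72 + 8 \left(93 + 64\right) = -72 + 8 \cdot 157 = -72 + 1256 = 1184$)
$O{\left(n,L \right)} = \sqrt{21 + L}$
$- O{\left(-109,d \right)} = - \sqrt{21 + 1184} = - \sqrt{1205}$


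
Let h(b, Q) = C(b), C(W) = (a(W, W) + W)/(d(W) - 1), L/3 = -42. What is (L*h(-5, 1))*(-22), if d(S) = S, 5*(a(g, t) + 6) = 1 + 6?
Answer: 22176/5 ≈ 4435.2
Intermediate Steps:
L = -126 (L = 3*(-42) = -126)
a(g, t) = -23/5 (a(g, t) = -6 + (1 + 6)/5 = -6 + (⅕)*7 = -6 + 7/5 = -23/5)
C(W) = (-23/5 + W)/(-1 + W) (C(W) = (-23/5 + W)/(W - 1) = (-23/5 + W)/(-1 + W))
h(b, Q) = (-23/5 + b)/(-1 + b)
(L*h(-5, 1))*(-22) = -126*(-23/5 - 5)/(-1 - 5)*(-22) = -126*(-48)/((-6)*5)*(-22) = -(-21)*(-48)/5*(-22) = -126*8/5*(-22) = -1008/5*(-22) = 22176/5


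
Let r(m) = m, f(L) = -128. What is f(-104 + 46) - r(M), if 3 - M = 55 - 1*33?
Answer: -109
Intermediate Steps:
M = -19 (M = 3 - (55 - 1*33) = 3 - (55 - 33) = 3 - 1*22 = 3 - 22 = -19)
f(-104 + 46) - r(M) = -128 - 1*(-19) = -128 + 19 = -109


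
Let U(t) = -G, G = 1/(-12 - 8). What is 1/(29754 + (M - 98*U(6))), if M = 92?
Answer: 10/298411 ≈ 3.3511e-5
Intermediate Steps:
G = -1/20 (G = 1/(-20) = -1/20 ≈ -0.050000)
U(t) = 1/20 (U(t) = -1*(-1/20) = 1/20)
1/(29754 + (M - 98*U(6))) = 1/(29754 + (92 - 98*1/20)) = 1/(29754 + (92 - 49/10)) = 1/(29754 + 871/10) = 1/(298411/10) = 10/298411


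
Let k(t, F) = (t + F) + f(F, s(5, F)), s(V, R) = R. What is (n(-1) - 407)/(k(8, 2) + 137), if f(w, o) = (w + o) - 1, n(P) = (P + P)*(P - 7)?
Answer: -391/150 ≈ -2.6067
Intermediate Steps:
n(P) = 2*P*(-7 + P) (n(P) = (2*P)*(-7 + P) = 2*P*(-7 + P))
f(w, o) = -1 + o + w (f(w, o) = (o + w) - 1 = -1 + o + w)
k(t, F) = -1 + t + 3*F (k(t, F) = (t + F) + (-1 + F + F) = (F + t) + (-1 + 2*F) = -1 + t + 3*F)
(n(-1) - 407)/(k(8, 2) + 137) = (2*(-1)*(-7 - 1) - 407)/((-1 + 8 + 3*2) + 137) = (2*(-1)*(-8) - 407)/((-1 + 8 + 6) + 137) = (16 - 407)/(13 + 137) = -391/150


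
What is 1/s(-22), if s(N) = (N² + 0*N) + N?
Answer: 1/462 ≈ 0.0021645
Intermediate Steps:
s(N) = N + N² (s(N) = (N² + 0) + N = N² + N = N + N²)
1/s(-22) = 1/(-22*(1 - 22)) = 1/(-22*(-21)) = 1/462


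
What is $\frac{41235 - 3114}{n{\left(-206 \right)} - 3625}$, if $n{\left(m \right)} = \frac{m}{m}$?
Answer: $- \frac{12707}{1208} \approx -10.519$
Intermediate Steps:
$n{\left(m \right)} = 1$
$\frac{41235 - 3114}{n{\left(-206 \right)} - 3625} = \frac{41235 - 3114}{1 - 3625} = \frac{38121}{-3624} = 38121 \left(- \frac{1}{3624}\right) = - \frac{12707}{1208}$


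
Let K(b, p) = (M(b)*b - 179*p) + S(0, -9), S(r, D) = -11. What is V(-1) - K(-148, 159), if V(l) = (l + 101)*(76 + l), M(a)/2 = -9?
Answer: 33308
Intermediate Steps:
M(a) = -18 (M(a) = 2*(-9) = -18)
V(l) = (76 + l)*(101 + l) (V(l) = (101 + l)*(76 + l) = (76 + l)*(101 + l))
K(b, p) = -11 - 179*p - 18*b (K(b, p) = (-18*b - 179*p) - 11 = (-179*p - 18*b) - 11 = -11 - 179*p - 18*b)
V(-1) - K(-148, 159) = (7676 + (-1)² + 177*(-1)) - (-11 - 179*159 - 18*(-148)) = (7676 + 1 - 177) - (-11 - 28461 + 2664) = 7500 - 1*(-25808) = 7500 + 25808 = 33308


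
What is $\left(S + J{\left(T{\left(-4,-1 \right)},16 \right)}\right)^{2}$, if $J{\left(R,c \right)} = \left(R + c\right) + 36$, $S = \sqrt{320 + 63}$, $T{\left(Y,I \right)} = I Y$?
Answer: $\left(56 + \sqrt{383}\right)^{2} \approx 5710.9$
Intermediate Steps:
$S = \sqrt{383} \approx 19.57$
$J{\left(R,c \right)} = 36 + R + c$
$\left(S + J{\left(T{\left(-4,-1 \right)},16 \right)}\right)^{2} = \left(\sqrt{383} + \left(36 - -4 + 16\right)\right)^{2} = \left(\sqrt{383} + \left(36 + 4 + 16\right)\right)^{2} = \left(\sqrt{383} + 56\right)^{2} = \left(56 + \sqrt{383}\right)^{2}$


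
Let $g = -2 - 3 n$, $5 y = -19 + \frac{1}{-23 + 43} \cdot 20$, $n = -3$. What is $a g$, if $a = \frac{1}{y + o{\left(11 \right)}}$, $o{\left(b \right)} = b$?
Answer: $\frac{35}{37} \approx 0.94595$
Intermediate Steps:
$y = - \frac{18}{5}$ ($y = \frac{-19 + \frac{1}{-23 + 43} \cdot 20}{5} = \frac{-19 + \frac{1}{20} \cdot 20}{5} = \frac{-19 + 1}{5} = \frac{1}{5} \left(-18\right) = - \frac{18}{5} \approx -3.6$)
$g = 7$ ($g = -2 - -9 = -2 + 9 = 7$)
$a = \frac{5}{37}$ ($a = \frac{1}{- \frac{18}{5} + 11} = \frac{1}{\frac{37}{5}} = \frac{5}{37} \approx 0.13514$)
$a g = \frac{5}{37} \cdot 7 = \frac{35}{37}$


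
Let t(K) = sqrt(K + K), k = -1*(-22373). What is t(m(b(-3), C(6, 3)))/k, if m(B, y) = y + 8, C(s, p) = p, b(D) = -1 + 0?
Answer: sqrt(22)/22373 ≈ 0.00020965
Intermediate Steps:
b(D) = -1
m(B, y) = 8 + y
k = 22373
t(K) = sqrt(2)*sqrt(K) (t(K) = sqrt(2*K) = sqrt(2)*sqrt(K))
t(m(b(-3), C(6, 3)))/k = (sqrt(2)*sqrt(8 + 3))/22373 = (sqrt(2)*sqrt(11))*(1/22373) = sqrt(22)*(1/22373) = sqrt(22)/22373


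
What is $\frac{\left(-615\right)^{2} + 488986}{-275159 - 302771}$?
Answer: $- \frac{867211}{577930} \approx -1.5005$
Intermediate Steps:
$\frac{\left(-615\right)^{2} + 488986}{-275159 - 302771} = \frac{378225 + 488986}{-577930} = 867211 \left(- \frac{1}{577930}\right) = - \frac{867211}{577930}$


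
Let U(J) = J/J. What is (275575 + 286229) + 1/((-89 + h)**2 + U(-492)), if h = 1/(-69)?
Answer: 21196260985461/37728925 ≈ 5.6180e+5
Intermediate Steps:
h = -1/69 ≈ -0.014493
U(J) = 1
(275575 + 286229) + 1/((-89 + h)**2 + U(-492)) = (275575 + 286229) + 1/((-89 - 1/69)**2 + 1) = 561804 + 1/((-6142/69)**2 + 1) = 561804 + 1/(37724164/4761 + 1) = 561804 + 1/(37728925/4761) = 561804 + 4761/37728925 = 21196260985461/37728925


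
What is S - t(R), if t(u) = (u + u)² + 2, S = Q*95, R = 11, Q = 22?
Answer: 1604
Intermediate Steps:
S = 2090 (S = 22*95 = 2090)
t(u) = 2 + 4*u² (t(u) = (2*u)² + 2 = 4*u² + 2 = 2 + 4*u²)
S - t(R) = 2090 - (2 + 4*11²) = 2090 - (2 + 4*121) = 2090 - (2 + 484) = 2090 - 1*486 = 2090 - 486 = 1604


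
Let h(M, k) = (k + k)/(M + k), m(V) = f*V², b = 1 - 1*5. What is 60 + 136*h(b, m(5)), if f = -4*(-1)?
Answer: 1030/3 ≈ 343.33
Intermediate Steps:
b = -4 (b = 1 - 5 = -4)
f = 4
m(V) = 4*V²
h(M, k) = 2*k/(M + k) (h(M, k) = (2*k)/(M + k) = 2*k/(M + k))
60 + 136*h(b, m(5)) = 60 + 136*(2*(4*5²)/(-4 + 4*5²)) = 60 + 136*(2*(4*25)/(-4 + 4*25)) = 60 + 136*(2*100/(-4 + 100)) = 60 + 136*(2*100/96) = 60 + 136*(2*100*(1/96)) = 60 + 136*(25/12) = 60 + 850/3 = 1030/3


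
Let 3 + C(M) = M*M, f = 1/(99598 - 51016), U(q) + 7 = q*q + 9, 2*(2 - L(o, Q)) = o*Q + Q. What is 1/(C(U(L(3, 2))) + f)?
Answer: 48582/1603207 ≈ 0.030303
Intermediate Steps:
L(o, Q) = 2 - Q/2 - Q*o/2 (L(o, Q) = 2 - (o*Q + Q)/2 = 2 - (Q*o + Q)/2 = 2 - (Q + Q*o)/2 = 2 + (-Q/2 - Q*o/2) = 2 - Q/2 - Q*o/2)
U(q) = 2 + q² (U(q) = -7 + (q*q + 9) = -7 + (q² + 9) = -7 + (9 + q²) = 2 + q²)
f = 1/48582 ≈ 2.0584e-5
C(M) = -3 + M² (C(M) = -3 + M*M = -3 + M²)
1/(C(U(L(3, 2))) + f) = 1/((-3 + (2 + (2 - ½*2 - ½*2*3)²)²) + 1/48582) = 1/((-3 + (2 + (2 - 1 - 3)²)²) + 1/48582) = 1/((-3 + (2 + (-2)²)²) + 1/48582) = 1/((-3 + (2 + 4)²) + 1/48582) = 1/((-3 + 6²) + 1/48582) = 1/((-3 + 36) + 1/48582) = 1/(33 + 1/48582) = 1/(1603207/48582) = 48582/1603207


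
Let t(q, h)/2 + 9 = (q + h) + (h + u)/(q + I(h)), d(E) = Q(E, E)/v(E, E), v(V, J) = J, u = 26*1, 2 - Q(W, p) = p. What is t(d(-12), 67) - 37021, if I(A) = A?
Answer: -43731842/1185 ≈ -36905.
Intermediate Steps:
Q(W, p) = 2 - p
u = 26
d(E) = (2 - E)/E
t(q, h) = -18 + 2*h + 2*q + 2*(26 + h)/(h + q) (t(q, h) = -18 + 2*((q + h) + (h + 26)/(q + h)) = -18 + 2*((h + q) + (26 + h)/(h + q)) = -18 + 2*(h + q + (26 + h)/(h + q)) = -18 + (2*h + 2*q + 2*(26 + h)/(h + q)) = -18 + 2*h + 2*q + 2*(26 + h)/(h + q))
t(d(-12), 67) - 37021 = 2*(26 + 67² + ((2 - 1*(-12))/(-12))² - 9*(2 - 1*(-12))/(-12) - 8*67 + 2*67*((2 - 1*(-12))/(-12)))/(67 + (2 - 1*(-12))/(-12)) - 37021 = 2*(26 + 4489 + (-(2 + 12)/12)² - (-3)*(2 + 12)/4 - 536 + 2*67*(-(2 + 12)/12))/(67 - (2 + 12)/12) - 37021 = 2*(26 + 4489 + (-1/12*14)² - (-3)*14/4 - 536 + 2*67*(-1/12*14))/(67 - 1/12*14) - 37021 = 2*(26 + 4489 + (-7/6)² - 9*(-7/6) - 536 + 2*67*(-7/6))/(67 - 7/6) - 37021 = 2*(26 + 4489 + 49/36 + 21/2 - 536 - 469/3)/(395/6) - 37021 = 2*(6/395)*(138043/36) - 37021 = 138043/1185 - 37021 = -43731842/1185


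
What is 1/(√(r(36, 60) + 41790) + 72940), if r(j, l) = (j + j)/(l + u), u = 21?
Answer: 328230/23940908141 - 3*√376118/47881816282 ≈ 1.3672e-5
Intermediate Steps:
r(j, l) = 2*j/(21 + l) (r(j, l) = (j + j)/(l + 21) = (2*j)/(21 + l) = 2*j/(21 + l))
1/(√(r(36, 60) + 41790) + 72940) = 1/(√(2*36/(21 + 60) + 41790) + 72940) = 1/(√(2*36/81 + 41790) + 72940) = 1/(√(2*36*(1/81) + 41790) + 72940) = 1/(√(8/9 + 41790) + 72940) = 1/(√(376118/9) + 72940) = 1/(√376118/3 + 72940) = 1/(72940 + √376118/3)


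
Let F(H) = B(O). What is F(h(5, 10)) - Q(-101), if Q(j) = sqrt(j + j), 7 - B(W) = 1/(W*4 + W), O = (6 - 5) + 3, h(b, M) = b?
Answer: 139/20 - I*sqrt(202) ≈ 6.95 - 14.213*I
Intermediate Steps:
O = 4 (O = 1 + 3 = 4)
B(W) = 7 - 1/(5*W) (B(W) = 7 - 1/(W*4 + W) = 7 - 1/(4*W + W) = 7 - 1/(5*W))
F(H) = 139/20 (F(H) = 7 - 1/5/4 = 7 - 1/5*1/4 = 7 - 1/20 = 139/20)
Q(j) = sqrt(2)*sqrt(j) (Q(j) = sqrt(2*j) = sqrt(2)*sqrt(j))
F(h(5, 10)) - Q(-101) = 139/20 - sqrt(2)*sqrt(-101) = 139/20 - sqrt(2)*I*sqrt(101) = 139/20 - I*sqrt(202)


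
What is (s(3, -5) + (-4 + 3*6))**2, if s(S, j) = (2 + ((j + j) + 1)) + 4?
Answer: 121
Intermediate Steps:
s(S, j) = 7 + 2*j (s(S, j) = (2 + (2*j + 1)) + 4 = (2 + (1 + 2*j)) + 4 = (3 + 2*j) + 4 = 7 + 2*j)
(s(3, -5) + (-4 + 3*6))**2 = ((7 + 2*(-5)) + (-4 + 3*6))**2 = ((7 - 10) + (-4 + 18))**2 = (-3 + 14)**2 = 11**2 = 121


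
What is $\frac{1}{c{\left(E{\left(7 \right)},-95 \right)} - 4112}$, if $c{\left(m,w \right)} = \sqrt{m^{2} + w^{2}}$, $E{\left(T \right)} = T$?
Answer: $- \frac{2056}{8449735} - \frac{\sqrt{9074}}{16899470} \approx -0.00024896$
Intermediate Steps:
$\frac{1}{c{\left(E{\left(7 \right)},-95 \right)} - 4112} = \frac{1}{\sqrt{7^{2} + \left(-95\right)^{2}} - 4112} = \frac{1}{\sqrt{49 + 9025} - 4112} = \frac{1}{\sqrt{9074} - 4112} = \frac{1}{-4112 + \sqrt{9074}}$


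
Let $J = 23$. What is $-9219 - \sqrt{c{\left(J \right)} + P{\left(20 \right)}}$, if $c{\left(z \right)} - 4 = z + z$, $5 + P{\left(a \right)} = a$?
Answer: $-9219 - \sqrt{65} \approx -9227.1$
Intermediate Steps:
$P{\left(a \right)} = -5 + a$
$c{\left(z \right)} = 4 + 2 z$ ($c{\left(z \right)} = 4 + \left(z + z\right) = 4 + 2 z$)
$-9219 - \sqrt{c{\left(J \right)} + P{\left(20 \right)}} = -9219 - \sqrt{\left(4 + 2 \cdot 23\right) + \left(-5 + 20\right)} = -9219 - \sqrt{\left(4 + 46\right) + 15} = -9219 - \sqrt{50 + 15} = -9219 - \sqrt{65}$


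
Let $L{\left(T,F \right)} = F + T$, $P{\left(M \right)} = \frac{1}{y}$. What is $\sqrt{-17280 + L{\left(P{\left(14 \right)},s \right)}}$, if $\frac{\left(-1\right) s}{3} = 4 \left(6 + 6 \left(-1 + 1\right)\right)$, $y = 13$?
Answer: $\frac{5 i \sqrt{117299}}{13} \approx 131.73 i$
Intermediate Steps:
$P{\left(M \right)} = \frac{1}{13}$
$s = -72$ ($s = - 3 \cdot 4 \left(6 + 6 \left(-1 + 1\right)\right) = - 3 \cdot 4 \left(6 + 6 \cdot 0\right) = - 3 \cdot 4 \left(6 + 0\right) = - 3 \cdot 4 \cdot 6 = \left(-3\right) 24 = -72$)
$\sqrt{-17280 + L{\left(P{\left(14 \right)},s \right)}} = \sqrt{-17280 + \left(-72 + \frac{1}{13}\right)} = \sqrt{-17280 - \frac{935}{13}} = \sqrt{- \frac{225575}{13}} = \frac{5 i \sqrt{117299}}{13}$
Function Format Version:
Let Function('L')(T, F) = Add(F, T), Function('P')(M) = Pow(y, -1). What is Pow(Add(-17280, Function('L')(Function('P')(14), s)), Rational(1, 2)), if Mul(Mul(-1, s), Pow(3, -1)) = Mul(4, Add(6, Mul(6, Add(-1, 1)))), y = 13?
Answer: Mul(Rational(5, 13), I, Pow(117299, Rational(1, 2))) ≈ Mul(131.73, I)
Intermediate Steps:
Function('P')(M) = Rational(1, 13) (Function('P')(M) = Pow(13, -1) = Rational(1, 13))
s = -72 (s = Mul(-3, Mul(4, Add(6, Mul(6, Add(-1, 1))))) = Mul(-3, Mul(4, Add(6, Mul(6, 0)))) = Mul(-3, Mul(4, Add(6, 0))) = Mul(-3, Mul(4, 6)) = Mul(-3, 24) = -72)
Pow(Add(-17280, Function('L')(Function('P')(14), s)), Rational(1, 2)) = Pow(Add(-17280, Add(-72, Rational(1, 13))), Rational(1, 2)) = Pow(Add(-17280, Rational(-935, 13)), Rational(1, 2)) = Pow(Rational(-225575, 13), Rational(1, 2)) = Mul(Rational(5, 13), I, Pow(117299, Rational(1, 2)))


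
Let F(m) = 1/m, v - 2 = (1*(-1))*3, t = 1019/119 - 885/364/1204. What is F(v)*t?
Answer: -63782507/7450352 ≈ -8.5610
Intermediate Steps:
t = 63782507/7450352 (t = 1019*(1/119) - 885*1/364*(1/1204) = 1019/119 - 885/364*1/1204 = 1019/119 - 885/438256 = 63782507/7450352 ≈ 8.5610)
v = -1 (v = 2 + (1*(-1))*3 = 2 - 1*3 = 2 - 3 = -1)
F(v)*t = (63782507/7450352)/(-1) = -1*63782507/7450352 = -63782507/7450352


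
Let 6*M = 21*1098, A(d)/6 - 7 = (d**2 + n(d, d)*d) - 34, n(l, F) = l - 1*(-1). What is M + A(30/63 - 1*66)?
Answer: 8056819/147 ≈ 54808.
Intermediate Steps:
n(l, F) = 1 + l (n(l, F) = l + 1 = 1 + l)
A(d) = -162 + 6*d**2 + 6*d*(1 + d) (A(d) = 42 + 6*((d**2 + (1 + d)*d) - 34) = 42 + 6*((d**2 + d*(1 + d)) - 34) = 42 + 6*(-34 + d**2 + d*(1 + d)) = 42 + (-204 + 6*d**2 + 6*d*(1 + d)) = -162 + 6*d**2 + 6*d*(1 + d))
M = 3843 (M = (21*1098)/6 = (1/6)*23058 = 3843)
M + A(30/63 - 1*66) = 3843 + (-162 + 6*(30/63 - 1*66) + 12*(30/63 - 1*66)**2) = 3843 + (-162 + 6*(30*(1/63) - 66) + 12*(30*(1/63) - 66)**2) = 3843 + (-162 + 6*(10/21 - 66) + 12*(10/21 - 66)**2) = 3843 + (-162 + 6*(-1376/21) + 12*(-1376/21)**2) = 3843 + (-162 - 2752/7 + 12*(1893376/441)) = 3843 + (-162 - 2752/7 + 7573504/147) = 3843 + 7491898/147 = 8056819/147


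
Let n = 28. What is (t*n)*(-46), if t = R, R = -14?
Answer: 18032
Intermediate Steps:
t = -14
(t*n)*(-46) = -14*28*(-46) = -392*(-46) = 18032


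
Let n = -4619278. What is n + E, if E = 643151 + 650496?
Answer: -3325631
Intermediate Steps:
E = 1293647
n + E = -4619278 + 1293647 = -3325631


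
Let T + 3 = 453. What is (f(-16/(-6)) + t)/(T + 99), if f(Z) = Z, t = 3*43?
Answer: 395/1647 ≈ 0.23983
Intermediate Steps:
T = 450 (T = -3 + 453 = 450)
t = 129
(f(-16/(-6)) + t)/(T + 99) = (-16/(-6) + 129)/(450 + 99) = (-16*(-1/6) + 129)/549 = (8/3 + 129)*(1/549) = (395/3)*(1/549) = 395/1647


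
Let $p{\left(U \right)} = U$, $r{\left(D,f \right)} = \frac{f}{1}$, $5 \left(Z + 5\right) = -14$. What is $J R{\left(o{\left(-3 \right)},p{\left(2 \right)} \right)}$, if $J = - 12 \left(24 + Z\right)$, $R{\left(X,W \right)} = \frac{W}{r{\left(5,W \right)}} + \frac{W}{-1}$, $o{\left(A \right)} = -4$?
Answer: $\frac{972}{5} \approx 194.4$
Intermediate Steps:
$Z = - \frac{39}{5}$ ($Z = -5 + \frac{1}{5} \left(-14\right) = -5 - \frac{14}{5} = - \frac{39}{5} \approx -7.8$)
$r{\left(D,f \right)} = f$ ($r{\left(D,f \right)} = f 1 = f$)
$R{\left(X,W \right)} = 1 - W$ ($R{\left(X,W \right)} = \frac{W}{W} + \frac{W}{-1} = 1 + W \left(-1\right) = 1 - W$)
$J = - \frac{972}{5}$ ($J = - 12 \left(24 - \frac{39}{5}\right) = \left(-12\right) \frac{81}{5} = - \frac{972}{5} \approx -194.4$)
$J R{\left(o{\left(-3 \right)},p{\left(2 \right)} \right)} = - \frac{972 \left(1 - 2\right)}{5} = \left(- \frac{972}{5}\right) \left(-1\right) = \frac{972}{5}$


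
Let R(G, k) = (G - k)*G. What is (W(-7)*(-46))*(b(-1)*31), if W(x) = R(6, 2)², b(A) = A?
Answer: 821376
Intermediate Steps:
R(G, k) = G*(G - k)
W(x) = 576 (W(x) = (6*(6 - 1*2))² = (6*(6 - 2))² = (6*4)² = 24² = 576)
(W(-7)*(-46))*(b(-1)*31) = (576*(-46))*(-1*31) = -26496*(-31) = 821376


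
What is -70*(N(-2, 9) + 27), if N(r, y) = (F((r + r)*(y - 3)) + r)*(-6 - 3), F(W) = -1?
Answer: -3780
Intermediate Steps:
N(r, y) = 9 - 9*r (N(r, y) = (-1 + r)*(-6 - 3) = (-1 + r)*(-9) = 9 - 9*r)
-70*(N(-2, 9) + 27) = -70*((9 - 9*(-2)) + 27) = -70*((9 + 18) + 27) = -70*(27 + 27) = -70*54 = -3780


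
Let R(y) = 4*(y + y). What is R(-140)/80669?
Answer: -1120/80669 ≈ -0.013884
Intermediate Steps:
R(y) = 8*y (R(y) = 4*(2*y) = 8*y)
R(-140)/80669 = (8*(-140))/80669 = -1120*1/80669 = -1120/80669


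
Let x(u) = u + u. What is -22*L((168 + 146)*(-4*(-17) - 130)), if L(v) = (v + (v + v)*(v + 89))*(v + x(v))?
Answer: 969475333277088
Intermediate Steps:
x(u) = 2*u
L(v) = 3*v*(v + 2*v*(89 + v)) (L(v) = (v + (v + v)*(v + 89))*(v + 2*v) = (v + (2*v)*(89 + v))*(3*v) = (v + 2*v*(89 + v))*(3*v) = 3*v*(v + 2*v*(89 + v)))
-22*L((168 + 146)*(-4*(-17) - 130)) = -22*((168 + 146)*(-4*(-17) - 130))²*(537 + 6*((168 + 146)*(-4*(-17) - 130))) = -22*(314*(68 - 130))²*(537 + 6*(314*(68 - 130))) = -22*(314*(-62))²*(537 + 6*(314*(-62))) = -22*(-19468)²*(537 + 6*(-19468)) = -8338066528*(537 - 116808) = -8338066528*(-116271) = -22*(-44067060603504) = 969475333277088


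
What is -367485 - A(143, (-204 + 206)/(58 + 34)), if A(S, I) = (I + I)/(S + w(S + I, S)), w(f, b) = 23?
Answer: -1403057731/3818 ≈ -3.6749e+5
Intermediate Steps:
A(S, I) = 2*I/(23 + S) (A(S, I) = (I + I)/(S + 23) = (2*I)/(23 + S) = 2*I/(23 + S))
-367485 - A(143, (-204 + 206)/(58 + 34)) = -367485 - 2*(-204 + 206)/(58 + 34)/(23 + 143) = -367485 - 2*2/92/166 = -367485 - 2*2*(1/92)/166 = -367485 - 2/(46*166) = -367485 - 1*1/3818 = -367485 - 1/3818 = -1403057731/3818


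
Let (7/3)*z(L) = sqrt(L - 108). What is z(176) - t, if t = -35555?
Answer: 35555 + 6*sqrt(17)/7 ≈ 35559.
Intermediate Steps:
z(L) = 3*sqrt(-108 + L)/7 (z(L) = 3*sqrt(L - 108)/7 = 3*sqrt(-108 + L)/7)
z(176) - t = 3*sqrt(-108 + 176)/7 - 1*(-35555) = 3*sqrt(68)/7 + 35555 = 3*(2*sqrt(17))/7 + 35555 = 6*sqrt(17)/7 + 35555 = 35555 + 6*sqrt(17)/7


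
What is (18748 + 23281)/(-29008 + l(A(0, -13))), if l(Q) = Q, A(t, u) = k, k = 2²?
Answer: -42029/29004 ≈ -1.4491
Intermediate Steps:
k = 4
A(t, u) = 4
(18748 + 23281)/(-29008 + l(A(0, -13))) = (18748 + 23281)/(-29008 + 4) = 42029/(-29004) = 42029*(-1/29004) = -42029/29004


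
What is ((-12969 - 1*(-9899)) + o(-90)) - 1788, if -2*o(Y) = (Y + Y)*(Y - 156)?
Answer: -26998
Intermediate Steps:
o(Y) = -Y*(-156 + Y) (o(Y) = -(Y + Y)*(Y - 156)/2 = -2*Y*(-156 + Y)/2 = -Y*(-156 + Y))
((-12969 - 1*(-9899)) + o(-90)) - 1788 = ((-12969 - 1*(-9899)) - 90*(156 - 1*(-90))) - 1788 = ((-12969 + 9899) - 90*(156 + 90)) - 1788 = (-3070 - 90*246) - 1788 = (-3070 - 22140) - 1788 = -25210 - 1788 = -26998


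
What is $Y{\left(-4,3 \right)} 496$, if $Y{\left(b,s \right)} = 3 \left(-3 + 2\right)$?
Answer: $-1488$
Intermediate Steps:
$Y{\left(b,s \right)} = -3$ ($Y{\left(b,s \right)} = 3 \left(-1\right) = -3$)
$Y{\left(-4,3 \right)} 496 = \left(-3\right) 496 = -1488$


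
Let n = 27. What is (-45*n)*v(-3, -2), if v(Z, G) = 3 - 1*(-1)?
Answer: -4860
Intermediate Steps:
v(Z, G) = 4 (v(Z, G) = 3 + 1 = 4)
(-45*n)*v(-3, -2) = -45*27*4 = -1215*4 = -4860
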